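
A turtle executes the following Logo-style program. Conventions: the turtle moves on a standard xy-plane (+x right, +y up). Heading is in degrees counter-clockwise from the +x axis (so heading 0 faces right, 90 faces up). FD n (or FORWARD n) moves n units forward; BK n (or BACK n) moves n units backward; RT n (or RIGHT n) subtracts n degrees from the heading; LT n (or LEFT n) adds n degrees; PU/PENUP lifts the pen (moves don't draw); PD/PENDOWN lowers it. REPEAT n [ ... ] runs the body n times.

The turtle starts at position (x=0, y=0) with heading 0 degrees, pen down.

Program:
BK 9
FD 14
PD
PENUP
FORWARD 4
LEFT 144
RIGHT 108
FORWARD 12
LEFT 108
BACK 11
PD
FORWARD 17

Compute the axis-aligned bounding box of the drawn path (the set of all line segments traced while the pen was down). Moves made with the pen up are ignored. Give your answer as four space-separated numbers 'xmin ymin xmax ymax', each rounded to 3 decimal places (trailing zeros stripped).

Executing turtle program step by step:
Start: pos=(0,0), heading=0, pen down
BK 9: (0,0) -> (-9,0) [heading=0, draw]
FD 14: (-9,0) -> (5,0) [heading=0, draw]
PD: pen down
PU: pen up
FD 4: (5,0) -> (9,0) [heading=0, move]
LT 144: heading 0 -> 144
RT 108: heading 144 -> 36
FD 12: (9,0) -> (18.708,7.053) [heading=36, move]
LT 108: heading 36 -> 144
BK 11: (18.708,7.053) -> (27.607,0.588) [heading=144, move]
PD: pen down
FD 17: (27.607,0.588) -> (13.854,10.58) [heading=144, draw]
Final: pos=(13.854,10.58), heading=144, 3 segment(s) drawn

Segment endpoints: x in {-9, 0, 5, 13.854, 27.607}, y in {0, 0.588, 10.58}
xmin=-9, ymin=0, xmax=27.607, ymax=10.58

Answer: -9 0 27.607 10.58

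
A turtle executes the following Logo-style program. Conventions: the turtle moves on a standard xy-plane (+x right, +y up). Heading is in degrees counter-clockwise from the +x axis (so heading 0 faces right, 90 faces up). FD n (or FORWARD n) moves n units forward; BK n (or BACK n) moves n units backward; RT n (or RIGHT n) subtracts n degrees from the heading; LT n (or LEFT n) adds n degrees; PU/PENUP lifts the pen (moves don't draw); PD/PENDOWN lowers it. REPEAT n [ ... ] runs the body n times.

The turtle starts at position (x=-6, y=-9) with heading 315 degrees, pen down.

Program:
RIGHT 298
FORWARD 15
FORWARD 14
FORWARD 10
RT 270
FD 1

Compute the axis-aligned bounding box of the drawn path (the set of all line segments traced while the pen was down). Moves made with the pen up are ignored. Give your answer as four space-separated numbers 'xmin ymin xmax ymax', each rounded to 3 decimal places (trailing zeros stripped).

Executing turtle program step by step:
Start: pos=(-6,-9), heading=315, pen down
RT 298: heading 315 -> 17
FD 15: (-6,-9) -> (8.345,-4.614) [heading=17, draw]
FD 14: (8.345,-4.614) -> (21.733,-0.521) [heading=17, draw]
FD 10: (21.733,-0.521) -> (31.296,2.402) [heading=17, draw]
RT 270: heading 17 -> 107
FD 1: (31.296,2.402) -> (31.004,3.359) [heading=107, draw]
Final: pos=(31.004,3.359), heading=107, 4 segment(s) drawn

Segment endpoints: x in {-6, 8.345, 21.733, 31.004, 31.296}, y in {-9, -4.614, -0.521, 2.402, 3.359}
xmin=-6, ymin=-9, xmax=31.296, ymax=3.359

Answer: -6 -9 31.296 3.359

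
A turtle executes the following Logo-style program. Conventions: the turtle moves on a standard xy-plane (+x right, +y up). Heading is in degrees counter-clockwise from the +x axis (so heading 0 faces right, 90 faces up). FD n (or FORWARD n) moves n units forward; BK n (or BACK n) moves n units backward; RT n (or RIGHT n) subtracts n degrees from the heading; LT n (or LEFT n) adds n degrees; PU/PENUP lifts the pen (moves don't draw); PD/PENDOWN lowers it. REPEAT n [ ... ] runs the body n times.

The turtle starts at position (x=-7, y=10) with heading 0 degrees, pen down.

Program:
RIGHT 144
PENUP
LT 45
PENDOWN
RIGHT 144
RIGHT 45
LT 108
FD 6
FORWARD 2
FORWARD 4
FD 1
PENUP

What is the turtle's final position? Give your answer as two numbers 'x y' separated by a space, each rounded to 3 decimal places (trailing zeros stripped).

Answer: -20 10

Derivation:
Executing turtle program step by step:
Start: pos=(-7,10), heading=0, pen down
RT 144: heading 0 -> 216
PU: pen up
LT 45: heading 216 -> 261
PD: pen down
RT 144: heading 261 -> 117
RT 45: heading 117 -> 72
LT 108: heading 72 -> 180
FD 6: (-7,10) -> (-13,10) [heading=180, draw]
FD 2: (-13,10) -> (-15,10) [heading=180, draw]
FD 4: (-15,10) -> (-19,10) [heading=180, draw]
FD 1: (-19,10) -> (-20,10) [heading=180, draw]
PU: pen up
Final: pos=(-20,10), heading=180, 4 segment(s) drawn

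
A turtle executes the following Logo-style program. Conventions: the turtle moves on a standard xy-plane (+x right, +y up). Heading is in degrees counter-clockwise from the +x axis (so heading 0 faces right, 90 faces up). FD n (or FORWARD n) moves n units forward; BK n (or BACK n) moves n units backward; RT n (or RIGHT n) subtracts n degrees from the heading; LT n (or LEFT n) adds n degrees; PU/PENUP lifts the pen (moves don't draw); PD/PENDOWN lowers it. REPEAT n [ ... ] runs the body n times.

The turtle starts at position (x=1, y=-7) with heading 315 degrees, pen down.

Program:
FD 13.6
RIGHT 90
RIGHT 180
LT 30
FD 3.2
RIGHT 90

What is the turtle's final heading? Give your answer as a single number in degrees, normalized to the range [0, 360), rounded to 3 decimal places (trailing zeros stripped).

Executing turtle program step by step:
Start: pos=(1,-7), heading=315, pen down
FD 13.6: (1,-7) -> (10.617,-16.617) [heading=315, draw]
RT 90: heading 315 -> 225
RT 180: heading 225 -> 45
LT 30: heading 45 -> 75
FD 3.2: (10.617,-16.617) -> (11.445,-13.526) [heading=75, draw]
RT 90: heading 75 -> 345
Final: pos=(11.445,-13.526), heading=345, 2 segment(s) drawn

Answer: 345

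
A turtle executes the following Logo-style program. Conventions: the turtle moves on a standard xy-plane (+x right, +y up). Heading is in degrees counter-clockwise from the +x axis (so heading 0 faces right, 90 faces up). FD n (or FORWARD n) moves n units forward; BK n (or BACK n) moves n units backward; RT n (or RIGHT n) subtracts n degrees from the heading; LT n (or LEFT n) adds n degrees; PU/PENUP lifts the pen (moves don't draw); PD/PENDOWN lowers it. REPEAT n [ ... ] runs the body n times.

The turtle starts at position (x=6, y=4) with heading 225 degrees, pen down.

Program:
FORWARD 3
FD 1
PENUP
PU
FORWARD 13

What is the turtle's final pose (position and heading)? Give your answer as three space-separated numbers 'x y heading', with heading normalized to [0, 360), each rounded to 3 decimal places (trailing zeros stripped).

Answer: -6.021 -8.021 225

Derivation:
Executing turtle program step by step:
Start: pos=(6,4), heading=225, pen down
FD 3: (6,4) -> (3.879,1.879) [heading=225, draw]
FD 1: (3.879,1.879) -> (3.172,1.172) [heading=225, draw]
PU: pen up
PU: pen up
FD 13: (3.172,1.172) -> (-6.021,-8.021) [heading=225, move]
Final: pos=(-6.021,-8.021), heading=225, 2 segment(s) drawn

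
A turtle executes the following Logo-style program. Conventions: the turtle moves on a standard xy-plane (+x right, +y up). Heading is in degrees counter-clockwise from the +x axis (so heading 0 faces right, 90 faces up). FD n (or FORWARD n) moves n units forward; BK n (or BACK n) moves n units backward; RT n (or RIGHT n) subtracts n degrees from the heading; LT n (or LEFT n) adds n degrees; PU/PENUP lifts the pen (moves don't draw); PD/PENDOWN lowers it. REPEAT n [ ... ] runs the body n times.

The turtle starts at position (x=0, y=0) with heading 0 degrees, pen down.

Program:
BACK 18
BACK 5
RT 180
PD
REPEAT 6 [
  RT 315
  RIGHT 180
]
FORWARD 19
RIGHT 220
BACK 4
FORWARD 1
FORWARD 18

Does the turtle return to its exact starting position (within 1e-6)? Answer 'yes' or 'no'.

Answer: no

Derivation:
Executing turtle program step by step:
Start: pos=(0,0), heading=0, pen down
BK 18: (0,0) -> (-18,0) [heading=0, draw]
BK 5: (-18,0) -> (-23,0) [heading=0, draw]
RT 180: heading 0 -> 180
PD: pen down
REPEAT 6 [
  -- iteration 1/6 --
  RT 315: heading 180 -> 225
  RT 180: heading 225 -> 45
  -- iteration 2/6 --
  RT 315: heading 45 -> 90
  RT 180: heading 90 -> 270
  -- iteration 3/6 --
  RT 315: heading 270 -> 315
  RT 180: heading 315 -> 135
  -- iteration 4/6 --
  RT 315: heading 135 -> 180
  RT 180: heading 180 -> 0
  -- iteration 5/6 --
  RT 315: heading 0 -> 45
  RT 180: heading 45 -> 225
  -- iteration 6/6 --
  RT 315: heading 225 -> 270
  RT 180: heading 270 -> 90
]
FD 19: (-23,0) -> (-23,19) [heading=90, draw]
RT 220: heading 90 -> 230
BK 4: (-23,19) -> (-20.429,22.064) [heading=230, draw]
FD 1: (-20.429,22.064) -> (-21.072,21.298) [heading=230, draw]
FD 18: (-21.072,21.298) -> (-32.642,7.509) [heading=230, draw]
Final: pos=(-32.642,7.509), heading=230, 6 segment(s) drawn

Start position: (0, 0)
Final position: (-32.642, 7.509)
Distance = 33.494; >= 1e-6 -> NOT closed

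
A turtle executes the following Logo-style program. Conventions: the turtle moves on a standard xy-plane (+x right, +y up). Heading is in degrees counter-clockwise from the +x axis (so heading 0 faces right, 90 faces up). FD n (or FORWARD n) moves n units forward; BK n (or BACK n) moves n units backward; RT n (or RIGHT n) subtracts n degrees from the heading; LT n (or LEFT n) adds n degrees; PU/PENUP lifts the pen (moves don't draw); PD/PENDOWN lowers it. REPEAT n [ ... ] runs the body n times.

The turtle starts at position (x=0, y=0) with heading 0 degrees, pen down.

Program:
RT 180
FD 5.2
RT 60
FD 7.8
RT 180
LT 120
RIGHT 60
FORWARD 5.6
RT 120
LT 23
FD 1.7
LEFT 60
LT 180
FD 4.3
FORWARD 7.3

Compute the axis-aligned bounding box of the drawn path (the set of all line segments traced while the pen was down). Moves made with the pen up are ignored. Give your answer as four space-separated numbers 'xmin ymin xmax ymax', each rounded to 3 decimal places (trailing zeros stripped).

Executing turtle program step by step:
Start: pos=(0,0), heading=0, pen down
RT 180: heading 0 -> 180
FD 5.2: (0,0) -> (-5.2,0) [heading=180, draw]
RT 60: heading 180 -> 120
FD 7.8: (-5.2,0) -> (-9.1,6.755) [heading=120, draw]
RT 180: heading 120 -> 300
LT 120: heading 300 -> 60
RT 60: heading 60 -> 0
FD 5.6: (-9.1,6.755) -> (-3.5,6.755) [heading=0, draw]
RT 120: heading 0 -> 240
LT 23: heading 240 -> 263
FD 1.7: (-3.5,6.755) -> (-3.707,5.068) [heading=263, draw]
LT 60: heading 263 -> 323
LT 180: heading 323 -> 143
FD 4.3: (-3.707,5.068) -> (-7.141,7.655) [heading=143, draw]
FD 7.3: (-7.141,7.655) -> (-12.971,12.049) [heading=143, draw]
Final: pos=(-12.971,12.049), heading=143, 6 segment(s) drawn

Segment endpoints: x in {-12.971, -9.1, -7.141, -5.2, -3.707, -3.5, 0}, y in {0, 0, 5.068, 6.755, 6.755, 7.655, 12.049}
xmin=-12.971, ymin=0, xmax=0, ymax=12.049

Answer: -12.971 0 0 12.049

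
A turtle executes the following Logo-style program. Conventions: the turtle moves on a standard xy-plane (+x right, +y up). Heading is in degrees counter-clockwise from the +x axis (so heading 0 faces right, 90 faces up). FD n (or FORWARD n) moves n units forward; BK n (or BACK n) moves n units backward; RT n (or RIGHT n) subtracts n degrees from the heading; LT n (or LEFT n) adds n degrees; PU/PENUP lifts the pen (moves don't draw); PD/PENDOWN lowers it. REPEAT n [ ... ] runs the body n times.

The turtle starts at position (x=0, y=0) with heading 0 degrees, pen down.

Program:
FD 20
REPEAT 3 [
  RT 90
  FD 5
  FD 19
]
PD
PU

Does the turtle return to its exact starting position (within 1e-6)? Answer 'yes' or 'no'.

Executing turtle program step by step:
Start: pos=(0,0), heading=0, pen down
FD 20: (0,0) -> (20,0) [heading=0, draw]
REPEAT 3 [
  -- iteration 1/3 --
  RT 90: heading 0 -> 270
  FD 5: (20,0) -> (20,-5) [heading=270, draw]
  FD 19: (20,-5) -> (20,-24) [heading=270, draw]
  -- iteration 2/3 --
  RT 90: heading 270 -> 180
  FD 5: (20,-24) -> (15,-24) [heading=180, draw]
  FD 19: (15,-24) -> (-4,-24) [heading=180, draw]
  -- iteration 3/3 --
  RT 90: heading 180 -> 90
  FD 5: (-4,-24) -> (-4,-19) [heading=90, draw]
  FD 19: (-4,-19) -> (-4,0) [heading=90, draw]
]
PD: pen down
PU: pen up
Final: pos=(-4,0), heading=90, 7 segment(s) drawn

Start position: (0, 0)
Final position: (-4, 0)
Distance = 4; >= 1e-6 -> NOT closed

Answer: no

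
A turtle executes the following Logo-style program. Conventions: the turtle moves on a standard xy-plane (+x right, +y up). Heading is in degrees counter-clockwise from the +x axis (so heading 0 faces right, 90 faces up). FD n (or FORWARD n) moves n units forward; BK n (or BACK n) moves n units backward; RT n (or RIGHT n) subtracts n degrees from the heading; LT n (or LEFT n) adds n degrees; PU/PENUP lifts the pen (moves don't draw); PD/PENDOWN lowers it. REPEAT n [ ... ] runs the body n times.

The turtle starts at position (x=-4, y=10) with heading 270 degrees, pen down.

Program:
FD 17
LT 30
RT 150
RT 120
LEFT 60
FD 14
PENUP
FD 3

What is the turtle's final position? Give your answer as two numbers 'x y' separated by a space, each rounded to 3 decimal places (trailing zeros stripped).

Executing turtle program step by step:
Start: pos=(-4,10), heading=270, pen down
FD 17: (-4,10) -> (-4,-7) [heading=270, draw]
LT 30: heading 270 -> 300
RT 150: heading 300 -> 150
RT 120: heading 150 -> 30
LT 60: heading 30 -> 90
FD 14: (-4,-7) -> (-4,7) [heading=90, draw]
PU: pen up
FD 3: (-4,7) -> (-4,10) [heading=90, move]
Final: pos=(-4,10), heading=90, 2 segment(s) drawn

Answer: -4 10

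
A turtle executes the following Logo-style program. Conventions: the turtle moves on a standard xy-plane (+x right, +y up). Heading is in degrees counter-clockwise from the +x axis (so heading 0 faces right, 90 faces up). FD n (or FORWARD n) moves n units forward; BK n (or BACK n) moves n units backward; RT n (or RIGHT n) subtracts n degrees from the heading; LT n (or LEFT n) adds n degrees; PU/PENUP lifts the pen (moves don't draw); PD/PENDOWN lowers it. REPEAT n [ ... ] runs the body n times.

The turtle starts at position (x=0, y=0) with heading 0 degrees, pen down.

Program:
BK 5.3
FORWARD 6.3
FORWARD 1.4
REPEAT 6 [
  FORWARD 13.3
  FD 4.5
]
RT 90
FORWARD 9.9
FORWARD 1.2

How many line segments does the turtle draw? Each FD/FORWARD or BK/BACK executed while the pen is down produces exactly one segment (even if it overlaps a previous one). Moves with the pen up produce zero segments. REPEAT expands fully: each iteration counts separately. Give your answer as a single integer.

Executing turtle program step by step:
Start: pos=(0,0), heading=0, pen down
BK 5.3: (0,0) -> (-5.3,0) [heading=0, draw]
FD 6.3: (-5.3,0) -> (1,0) [heading=0, draw]
FD 1.4: (1,0) -> (2.4,0) [heading=0, draw]
REPEAT 6 [
  -- iteration 1/6 --
  FD 13.3: (2.4,0) -> (15.7,0) [heading=0, draw]
  FD 4.5: (15.7,0) -> (20.2,0) [heading=0, draw]
  -- iteration 2/6 --
  FD 13.3: (20.2,0) -> (33.5,0) [heading=0, draw]
  FD 4.5: (33.5,0) -> (38,0) [heading=0, draw]
  -- iteration 3/6 --
  FD 13.3: (38,0) -> (51.3,0) [heading=0, draw]
  FD 4.5: (51.3,0) -> (55.8,0) [heading=0, draw]
  -- iteration 4/6 --
  FD 13.3: (55.8,0) -> (69.1,0) [heading=0, draw]
  FD 4.5: (69.1,0) -> (73.6,0) [heading=0, draw]
  -- iteration 5/6 --
  FD 13.3: (73.6,0) -> (86.9,0) [heading=0, draw]
  FD 4.5: (86.9,0) -> (91.4,0) [heading=0, draw]
  -- iteration 6/6 --
  FD 13.3: (91.4,0) -> (104.7,0) [heading=0, draw]
  FD 4.5: (104.7,0) -> (109.2,0) [heading=0, draw]
]
RT 90: heading 0 -> 270
FD 9.9: (109.2,0) -> (109.2,-9.9) [heading=270, draw]
FD 1.2: (109.2,-9.9) -> (109.2,-11.1) [heading=270, draw]
Final: pos=(109.2,-11.1), heading=270, 17 segment(s) drawn
Segments drawn: 17

Answer: 17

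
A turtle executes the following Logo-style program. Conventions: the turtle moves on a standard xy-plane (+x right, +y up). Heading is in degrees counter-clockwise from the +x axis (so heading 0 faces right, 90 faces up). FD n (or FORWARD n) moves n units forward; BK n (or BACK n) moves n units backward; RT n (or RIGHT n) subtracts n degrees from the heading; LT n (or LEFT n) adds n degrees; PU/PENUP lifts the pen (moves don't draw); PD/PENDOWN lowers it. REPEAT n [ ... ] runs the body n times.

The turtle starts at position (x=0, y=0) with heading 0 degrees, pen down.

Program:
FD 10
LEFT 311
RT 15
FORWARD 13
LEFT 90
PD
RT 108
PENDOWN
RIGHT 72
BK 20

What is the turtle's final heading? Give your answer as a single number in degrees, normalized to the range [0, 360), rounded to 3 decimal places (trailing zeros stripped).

Answer: 206

Derivation:
Executing turtle program step by step:
Start: pos=(0,0), heading=0, pen down
FD 10: (0,0) -> (10,0) [heading=0, draw]
LT 311: heading 0 -> 311
RT 15: heading 311 -> 296
FD 13: (10,0) -> (15.699,-11.684) [heading=296, draw]
LT 90: heading 296 -> 26
PD: pen down
RT 108: heading 26 -> 278
PD: pen down
RT 72: heading 278 -> 206
BK 20: (15.699,-11.684) -> (33.675,-2.917) [heading=206, draw]
Final: pos=(33.675,-2.917), heading=206, 3 segment(s) drawn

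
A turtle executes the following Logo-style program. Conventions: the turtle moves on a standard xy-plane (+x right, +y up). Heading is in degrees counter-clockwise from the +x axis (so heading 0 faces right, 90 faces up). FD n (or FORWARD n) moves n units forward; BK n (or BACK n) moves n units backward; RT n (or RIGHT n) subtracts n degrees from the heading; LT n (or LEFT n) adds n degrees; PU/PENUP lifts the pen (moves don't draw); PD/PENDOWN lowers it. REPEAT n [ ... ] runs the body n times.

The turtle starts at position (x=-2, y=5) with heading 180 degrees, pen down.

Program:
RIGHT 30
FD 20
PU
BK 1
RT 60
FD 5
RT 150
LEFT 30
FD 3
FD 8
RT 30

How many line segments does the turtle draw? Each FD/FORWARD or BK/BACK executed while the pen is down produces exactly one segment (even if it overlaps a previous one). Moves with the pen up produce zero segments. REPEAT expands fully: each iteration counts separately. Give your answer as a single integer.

Executing turtle program step by step:
Start: pos=(-2,5), heading=180, pen down
RT 30: heading 180 -> 150
FD 20: (-2,5) -> (-19.321,15) [heading=150, draw]
PU: pen up
BK 1: (-19.321,15) -> (-18.454,14.5) [heading=150, move]
RT 60: heading 150 -> 90
FD 5: (-18.454,14.5) -> (-18.454,19.5) [heading=90, move]
RT 150: heading 90 -> 300
LT 30: heading 300 -> 330
FD 3: (-18.454,19.5) -> (-15.856,18) [heading=330, move]
FD 8: (-15.856,18) -> (-8.928,14) [heading=330, move]
RT 30: heading 330 -> 300
Final: pos=(-8.928,14), heading=300, 1 segment(s) drawn
Segments drawn: 1

Answer: 1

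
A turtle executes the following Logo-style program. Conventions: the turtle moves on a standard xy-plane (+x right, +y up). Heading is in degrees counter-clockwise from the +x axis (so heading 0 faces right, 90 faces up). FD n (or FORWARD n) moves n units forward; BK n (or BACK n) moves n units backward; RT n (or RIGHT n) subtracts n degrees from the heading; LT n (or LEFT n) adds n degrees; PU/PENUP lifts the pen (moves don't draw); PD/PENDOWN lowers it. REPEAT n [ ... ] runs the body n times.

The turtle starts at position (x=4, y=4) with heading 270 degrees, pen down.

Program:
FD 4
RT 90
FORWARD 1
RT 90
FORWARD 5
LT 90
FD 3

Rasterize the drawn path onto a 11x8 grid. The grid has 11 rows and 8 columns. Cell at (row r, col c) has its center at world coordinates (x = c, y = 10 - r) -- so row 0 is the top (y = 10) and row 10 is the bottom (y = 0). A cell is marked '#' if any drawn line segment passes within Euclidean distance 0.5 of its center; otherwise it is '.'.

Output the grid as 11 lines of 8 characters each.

Segment 0: (4,4) -> (4,0)
Segment 1: (4,0) -> (3,0)
Segment 2: (3,0) -> (3,5)
Segment 3: (3,5) -> (-0,5)

Answer: ........
........
........
........
........
####....
...##...
...##...
...##...
...##...
...##...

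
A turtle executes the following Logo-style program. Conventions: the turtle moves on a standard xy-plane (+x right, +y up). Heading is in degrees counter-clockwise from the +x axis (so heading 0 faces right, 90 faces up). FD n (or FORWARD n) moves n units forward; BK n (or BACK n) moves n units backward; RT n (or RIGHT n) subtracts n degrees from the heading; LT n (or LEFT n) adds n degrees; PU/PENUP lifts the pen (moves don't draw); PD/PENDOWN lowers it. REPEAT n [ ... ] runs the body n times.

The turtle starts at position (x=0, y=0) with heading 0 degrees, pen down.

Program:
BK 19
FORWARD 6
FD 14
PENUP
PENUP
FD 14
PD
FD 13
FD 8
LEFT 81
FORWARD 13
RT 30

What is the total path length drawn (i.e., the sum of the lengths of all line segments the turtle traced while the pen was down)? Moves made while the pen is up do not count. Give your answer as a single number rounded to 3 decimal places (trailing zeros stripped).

Answer: 73

Derivation:
Executing turtle program step by step:
Start: pos=(0,0), heading=0, pen down
BK 19: (0,0) -> (-19,0) [heading=0, draw]
FD 6: (-19,0) -> (-13,0) [heading=0, draw]
FD 14: (-13,0) -> (1,0) [heading=0, draw]
PU: pen up
PU: pen up
FD 14: (1,0) -> (15,0) [heading=0, move]
PD: pen down
FD 13: (15,0) -> (28,0) [heading=0, draw]
FD 8: (28,0) -> (36,0) [heading=0, draw]
LT 81: heading 0 -> 81
FD 13: (36,0) -> (38.034,12.84) [heading=81, draw]
RT 30: heading 81 -> 51
Final: pos=(38.034,12.84), heading=51, 6 segment(s) drawn

Segment lengths:
  seg 1: (0,0) -> (-19,0), length = 19
  seg 2: (-19,0) -> (-13,0), length = 6
  seg 3: (-13,0) -> (1,0), length = 14
  seg 4: (15,0) -> (28,0), length = 13
  seg 5: (28,0) -> (36,0), length = 8
  seg 6: (36,0) -> (38.034,12.84), length = 13
Total = 73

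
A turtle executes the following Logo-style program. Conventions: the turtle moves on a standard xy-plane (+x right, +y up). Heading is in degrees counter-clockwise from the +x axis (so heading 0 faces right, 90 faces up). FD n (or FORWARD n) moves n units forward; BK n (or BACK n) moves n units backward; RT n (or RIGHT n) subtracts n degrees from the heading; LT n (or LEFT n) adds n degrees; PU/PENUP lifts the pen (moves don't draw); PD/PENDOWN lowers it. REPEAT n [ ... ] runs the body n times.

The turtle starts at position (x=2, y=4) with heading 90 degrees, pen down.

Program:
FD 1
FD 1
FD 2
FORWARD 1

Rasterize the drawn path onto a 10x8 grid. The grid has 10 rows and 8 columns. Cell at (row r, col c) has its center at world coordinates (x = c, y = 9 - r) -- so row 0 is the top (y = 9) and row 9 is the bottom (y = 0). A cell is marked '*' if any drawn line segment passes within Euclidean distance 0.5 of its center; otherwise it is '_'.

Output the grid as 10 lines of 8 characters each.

Answer: __*_____
__*_____
__*_____
__*_____
__*_____
__*_____
________
________
________
________

Derivation:
Segment 0: (2,4) -> (2,5)
Segment 1: (2,5) -> (2,6)
Segment 2: (2,6) -> (2,8)
Segment 3: (2,8) -> (2,9)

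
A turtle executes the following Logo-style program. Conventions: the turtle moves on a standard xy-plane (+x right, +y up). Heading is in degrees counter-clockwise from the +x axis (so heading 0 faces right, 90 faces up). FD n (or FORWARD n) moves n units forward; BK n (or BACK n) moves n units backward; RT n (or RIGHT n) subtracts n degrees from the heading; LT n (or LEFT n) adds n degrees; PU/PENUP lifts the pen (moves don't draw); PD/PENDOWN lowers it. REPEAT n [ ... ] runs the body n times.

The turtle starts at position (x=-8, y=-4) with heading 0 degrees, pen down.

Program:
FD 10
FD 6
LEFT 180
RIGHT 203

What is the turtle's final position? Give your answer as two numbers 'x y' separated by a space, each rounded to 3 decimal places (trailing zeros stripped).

Answer: 8 -4

Derivation:
Executing turtle program step by step:
Start: pos=(-8,-4), heading=0, pen down
FD 10: (-8,-4) -> (2,-4) [heading=0, draw]
FD 6: (2,-4) -> (8,-4) [heading=0, draw]
LT 180: heading 0 -> 180
RT 203: heading 180 -> 337
Final: pos=(8,-4), heading=337, 2 segment(s) drawn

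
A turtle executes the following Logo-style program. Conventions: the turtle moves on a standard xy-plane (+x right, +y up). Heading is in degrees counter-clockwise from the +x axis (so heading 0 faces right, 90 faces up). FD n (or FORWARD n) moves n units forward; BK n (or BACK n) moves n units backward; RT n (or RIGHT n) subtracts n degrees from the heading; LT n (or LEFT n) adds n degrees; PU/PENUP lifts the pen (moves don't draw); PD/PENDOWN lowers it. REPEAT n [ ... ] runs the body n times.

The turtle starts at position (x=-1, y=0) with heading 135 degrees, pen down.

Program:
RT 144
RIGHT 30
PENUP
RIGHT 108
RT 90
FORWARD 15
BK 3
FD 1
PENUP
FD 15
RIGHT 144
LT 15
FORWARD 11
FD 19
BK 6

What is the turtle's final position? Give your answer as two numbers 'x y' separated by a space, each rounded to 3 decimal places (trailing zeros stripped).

Executing turtle program step by step:
Start: pos=(-1,0), heading=135, pen down
RT 144: heading 135 -> 351
RT 30: heading 351 -> 321
PU: pen up
RT 108: heading 321 -> 213
RT 90: heading 213 -> 123
FD 15: (-1,0) -> (-9.17,12.58) [heading=123, move]
BK 3: (-9.17,12.58) -> (-7.536,10.064) [heading=123, move]
FD 1: (-7.536,10.064) -> (-8.08,10.903) [heading=123, move]
PU: pen up
FD 15: (-8.08,10.903) -> (-16.25,23.483) [heading=123, move]
RT 144: heading 123 -> 339
LT 15: heading 339 -> 354
FD 11: (-16.25,23.483) -> (-5.31,22.333) [heading=354, move]
FD 19: (-5.31,22.333) -> (13.586,20.347) [heading=354, move]
BK 6: (13.586,20.347) -> (7.619,20.974) [heading=354, move]
Final: pos=(7.619,20.974), heading=354, 0 segment(s) drawn

Answer: 7.619 20.974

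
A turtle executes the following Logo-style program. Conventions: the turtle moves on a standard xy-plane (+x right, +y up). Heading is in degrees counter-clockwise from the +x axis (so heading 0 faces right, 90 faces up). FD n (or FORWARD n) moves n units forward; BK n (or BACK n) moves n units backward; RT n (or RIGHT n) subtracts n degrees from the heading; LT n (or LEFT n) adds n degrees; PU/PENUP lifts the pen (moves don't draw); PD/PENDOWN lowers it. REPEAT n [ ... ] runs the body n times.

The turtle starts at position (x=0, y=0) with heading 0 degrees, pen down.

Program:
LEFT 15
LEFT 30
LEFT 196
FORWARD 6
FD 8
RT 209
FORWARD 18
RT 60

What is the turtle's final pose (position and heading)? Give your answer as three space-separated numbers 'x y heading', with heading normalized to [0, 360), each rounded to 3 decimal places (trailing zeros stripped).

Answer: 8.478 -2.706 332

Derivation:
Executing turtle program step by step:
Start: pos=(0,0), heading=0, pen down
LT 15: heading 0 -> 15
LT 30: heading 15 -> 45
LT 196: heading 45 -> 241
FD 6: (0,0) -> (-2.909,-5.248) [heading=241, draw]
FD 8: (-2.909,-5.248) -> (-6.787,-12.245) [heading=241, draw]
RT 209: heading 241 -> 32
FD 18: (-6.787,-12.245) -> (8.478,-2.706) [heading=32, draw]
RT 60: heading 32 -> 332
Final: pos=(8.478,-2.706), heading=332, 3 segment(s) drawn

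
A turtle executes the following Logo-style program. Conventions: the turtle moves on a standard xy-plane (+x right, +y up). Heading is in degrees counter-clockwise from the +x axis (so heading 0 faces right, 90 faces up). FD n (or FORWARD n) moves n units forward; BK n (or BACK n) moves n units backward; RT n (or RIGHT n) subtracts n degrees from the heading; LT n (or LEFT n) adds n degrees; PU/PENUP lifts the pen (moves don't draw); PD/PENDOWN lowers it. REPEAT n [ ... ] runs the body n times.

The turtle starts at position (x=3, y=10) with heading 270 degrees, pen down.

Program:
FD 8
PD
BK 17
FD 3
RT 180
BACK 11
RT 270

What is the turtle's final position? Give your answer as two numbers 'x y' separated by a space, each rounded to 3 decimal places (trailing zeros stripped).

Executing turtle program step by step:
Start: pos=(3,10), heading=270, pen down
FD 8: (3,10) -> (3,2) [heading=270, draw]
PD: pen down
BK 17: (3,2) -> (3,19) [heading=270, draw]
FD 3: (3,19) -> (3,16) [heading=270, draw]
RT 180: heading 270 -> 90
BK 11: (3,16) -> (3,5) [heading=90, draw]
RT 270: heading 90 -> 180
Final: pos=(3,5), heading=180, 4 segment(s) drawn

Answer: 3 5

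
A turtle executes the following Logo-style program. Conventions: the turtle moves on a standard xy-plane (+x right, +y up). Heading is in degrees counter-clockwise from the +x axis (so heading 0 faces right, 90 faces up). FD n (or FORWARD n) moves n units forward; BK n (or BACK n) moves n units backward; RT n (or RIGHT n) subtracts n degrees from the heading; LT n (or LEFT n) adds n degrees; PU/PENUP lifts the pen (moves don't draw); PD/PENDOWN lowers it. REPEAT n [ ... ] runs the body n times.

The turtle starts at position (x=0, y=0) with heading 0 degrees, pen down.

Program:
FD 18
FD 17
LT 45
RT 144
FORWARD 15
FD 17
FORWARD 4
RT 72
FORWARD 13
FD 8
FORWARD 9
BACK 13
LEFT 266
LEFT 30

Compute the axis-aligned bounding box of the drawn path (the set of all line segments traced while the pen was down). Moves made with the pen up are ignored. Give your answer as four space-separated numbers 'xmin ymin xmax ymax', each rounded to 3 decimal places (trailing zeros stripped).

Answer: -0.262 -40.25 35 0

Derivation:
Executing turtle program step by step:
Start: pos=(0,0), heading=0, pen down
FD 18: (0,0) -> (18,0) [heading=0, draw]
FD 17: (18,0) -> (35,0) [heading=0, draw]
LT 45: heading 0 -> 45
RT 144: heading 45 -> 261
FD 15: (35,0) -> (32.653,-14.815) [heading=261, draw]
FD 17: (32.653,-14.815) -> (29.994,-31.606) [heading=261, draw]
FD 4: (29.994,-31.606) -> (29.368,-35.557) [heading=261, draw]
RT 72: heading 261 -> 189
FD 13: (29.368,-35.557) -> (16.528,-37.59) [heading=189, draw]
FD 8: (16.528,-37.59) -> (8.627,-38.842) [heading=189, draw]
FD 9: (8.627,-38.842) -> (-0.262,-40.25) [heading=189, draw]
BK 13: (-0.262,-40.25) -> (12.578,-38.216) [heading=189, draw]
LT 266: heading 189 -> 95
LT 30: heading 95 -> 125
Final: pos=(12.578,-38.216), heading=125, 9 segment(s) drawn

Segment endpoints: x in {-0.262, 0, 8.627, 12.578, 16.528, 18, 29.368, 29.994, 32.653, 35}, y in {-40.25, -38.842, -38.216, -37.59, -35.557, -31.606, -14.815, 0}
xmin=-0.262, ymin=-40.25, xmax=35, ymax=0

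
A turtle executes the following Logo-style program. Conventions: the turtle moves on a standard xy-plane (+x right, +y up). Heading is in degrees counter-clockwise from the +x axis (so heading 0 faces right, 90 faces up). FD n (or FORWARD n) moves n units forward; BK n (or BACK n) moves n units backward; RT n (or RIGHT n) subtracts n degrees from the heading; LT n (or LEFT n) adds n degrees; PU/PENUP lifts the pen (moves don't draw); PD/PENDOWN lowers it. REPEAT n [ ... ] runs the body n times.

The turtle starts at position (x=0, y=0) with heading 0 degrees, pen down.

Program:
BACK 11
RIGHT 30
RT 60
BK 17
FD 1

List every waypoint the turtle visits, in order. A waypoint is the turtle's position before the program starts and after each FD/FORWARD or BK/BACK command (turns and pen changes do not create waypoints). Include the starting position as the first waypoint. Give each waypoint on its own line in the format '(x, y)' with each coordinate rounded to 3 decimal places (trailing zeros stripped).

Executing turtle program step by step:
Start: pos=(0,0), heading=0, pen down
BK 11: (0,0) -> (-11,0) [heading=0, draw]
RT 30: heading 0 -> 330
RT 60: heading 330 -> 270
BK 17: (-11,0) -> (-11,17) [heading=270, draw]
FD 1: (-11,17) -> (-11,16) [heading=270, draw]
Final: pos=(-11,16), heading=270, 3 segment(s) drawn
Waypoints (4 total):
(0, 0)
(-11, 0)
(-11, 17)
(-11, 16)

Answer: (0, 0)
(-11, 0)
(-11, 17)
(-11, 16)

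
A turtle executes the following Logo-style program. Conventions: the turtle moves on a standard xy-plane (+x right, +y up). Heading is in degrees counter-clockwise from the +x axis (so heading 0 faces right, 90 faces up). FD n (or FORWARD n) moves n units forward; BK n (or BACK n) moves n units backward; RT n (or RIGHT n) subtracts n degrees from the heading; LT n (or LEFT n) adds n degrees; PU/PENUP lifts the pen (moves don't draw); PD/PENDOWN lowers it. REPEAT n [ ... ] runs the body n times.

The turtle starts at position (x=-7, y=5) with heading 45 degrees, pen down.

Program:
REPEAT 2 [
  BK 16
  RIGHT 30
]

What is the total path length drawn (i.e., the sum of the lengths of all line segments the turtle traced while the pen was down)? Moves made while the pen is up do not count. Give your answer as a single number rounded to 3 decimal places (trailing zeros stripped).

Executing turtle program step by step:
Start: pos=(-7,5), heading=45, pen down
REPEAT 2 [
  -- iteration 1/2 --
  BK 16: (-7,5) -> (-18.314,-6.314) [heading=45, draw]
  RT 30: heading 45 -> 15
  -- iteration 2/2 --
  BK 16: (-18.314,-6.314) -> (-33.769,-10.455) [heading=15, draw]
  RT 30: heading 15 -> 345
]
Final: pos=(-33.769,-10.455), heading=345, 2 segment(s) drawn

Segment lengths:
  seg 1: (-7,5) -> (-18.314,-6.314), length = 16
  seg 2: (-18.314,-6.314) -> (-33.769,-10.455), length = 16
Total = 32

Answer: 32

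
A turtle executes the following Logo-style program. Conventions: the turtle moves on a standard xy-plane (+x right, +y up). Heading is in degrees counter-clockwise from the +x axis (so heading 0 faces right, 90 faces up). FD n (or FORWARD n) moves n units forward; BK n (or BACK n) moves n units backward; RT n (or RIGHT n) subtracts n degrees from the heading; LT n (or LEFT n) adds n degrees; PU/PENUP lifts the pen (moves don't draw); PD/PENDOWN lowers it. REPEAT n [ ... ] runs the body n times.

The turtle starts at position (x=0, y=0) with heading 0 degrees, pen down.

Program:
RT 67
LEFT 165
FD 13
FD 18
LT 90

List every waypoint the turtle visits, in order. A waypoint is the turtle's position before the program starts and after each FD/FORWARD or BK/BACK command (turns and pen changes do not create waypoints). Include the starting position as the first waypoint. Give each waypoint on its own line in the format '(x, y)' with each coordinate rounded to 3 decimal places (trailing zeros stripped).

Executing turtle program step by step:
Start: pos=(0,0), heading=0, pen down
RT 67: heading 0 -> 293
LT 165: heading 293 -> 98
FD 13: (0,0) -> (-1.809,12.873) [heading=98, draw]
FD 18: (-1.809,12.873) -> (-4.314,30.698) [heading=98, draw]
LT 90: heading 98 -> 188
Final: pos=(-4.314,30.698), heading=188, 2 segment(s) drawn
Waypoints (3 total):
(0, 0)
(-1.809, 12.873)
(-4.314, 30.698)

Answer: (0, 0)
(-1.809, 12.873)
(-4.314, 30.698)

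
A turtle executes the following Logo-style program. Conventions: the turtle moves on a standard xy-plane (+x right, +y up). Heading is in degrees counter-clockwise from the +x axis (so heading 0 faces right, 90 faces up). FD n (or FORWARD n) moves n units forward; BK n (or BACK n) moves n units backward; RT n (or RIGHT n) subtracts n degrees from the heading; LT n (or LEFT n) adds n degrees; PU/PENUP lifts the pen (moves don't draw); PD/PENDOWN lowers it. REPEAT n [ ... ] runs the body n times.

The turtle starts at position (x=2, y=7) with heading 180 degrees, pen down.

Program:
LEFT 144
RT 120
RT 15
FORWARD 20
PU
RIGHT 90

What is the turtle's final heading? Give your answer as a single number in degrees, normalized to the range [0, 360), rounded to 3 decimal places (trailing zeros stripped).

Answer: 99

Derivation:
Executing turtle program step by step:
Start: pos=(2,7), heading=180, pen down
LT 144: heading 180 -> 324
RT 120: heading 324 -> 204
RT 15: heading 204 -> 189
FD 20: (2,7) -> (-17.754,3.871) [heading=189, draw]
PU: pen up
RT 90: heading 189 -> 99
Final: pos=(-17.754,3.871), heading=99, 1 segment(s) drawn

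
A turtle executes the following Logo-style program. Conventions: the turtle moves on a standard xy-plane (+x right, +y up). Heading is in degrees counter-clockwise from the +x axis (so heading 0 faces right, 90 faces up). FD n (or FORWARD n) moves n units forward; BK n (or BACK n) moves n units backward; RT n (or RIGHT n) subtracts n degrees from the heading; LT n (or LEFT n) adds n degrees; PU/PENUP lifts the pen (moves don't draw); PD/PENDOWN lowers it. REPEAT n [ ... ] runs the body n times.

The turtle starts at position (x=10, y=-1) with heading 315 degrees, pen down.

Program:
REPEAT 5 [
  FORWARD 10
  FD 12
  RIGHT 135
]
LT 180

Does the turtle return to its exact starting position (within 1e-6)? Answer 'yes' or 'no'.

Executing turtle program step by step:
Start: pos=(10,-1), heading=315, pen down
REPEAT 5 [
  -- iteration 1/5 --
  FD 10: (10,-1) -> (17.071,-8.071) [heading=315, draw]
  FD 12: (17.071,-8.071) -> (25.556,-16.556) [heading=315, draw]
  RT 135: heading 315 -> 180
  -- iteration 2/5 --
  FD 10: (25.556,-16.556) -> (15.556,-16.556) [heading=180, draw]
  FD 12: (15.556,-16.556) -> (3.556,-16.556) [heading=180, draw]
  RT 135: heading 180 -> 45
  -- iteration 3/5 --
  FD 10: (3.556,-16.556) -> (10.627,-9.485) [heading=45, draw]
  FD 12: (10.627,-9.485) -> (19.113,-1) [heading=45, draw]
  RT 135: heading 45 -> 270
  -- iteration 4/5 --
  FD 10: (19.113,-1) -> (19.113,-11) [heading=270, draw]
  FD 12: (19.113,-11) -> (19.113,-23) [heading=270, draw]
  RT 135: heading 270 -> 135
  -- iteration 5/5 --
  FD 10: (19.113,-23) -> (12.042,-15.929) [heading=135, draw]
  FD 12: (12.042,-15.929) -> (3.556,-7.444) [heading=135, draw]
  RT 135: heading 135 -> 0
]
LT 180: heading 0 -> 180
Final: pos=(3.556,-7.444), heading=180, 10 segment(s) drawn

Start position: (10, -1)
Final position: (3.556, -7.444)
Distance = 9.113; >= 1e-6 -> NOT closed

Answer: no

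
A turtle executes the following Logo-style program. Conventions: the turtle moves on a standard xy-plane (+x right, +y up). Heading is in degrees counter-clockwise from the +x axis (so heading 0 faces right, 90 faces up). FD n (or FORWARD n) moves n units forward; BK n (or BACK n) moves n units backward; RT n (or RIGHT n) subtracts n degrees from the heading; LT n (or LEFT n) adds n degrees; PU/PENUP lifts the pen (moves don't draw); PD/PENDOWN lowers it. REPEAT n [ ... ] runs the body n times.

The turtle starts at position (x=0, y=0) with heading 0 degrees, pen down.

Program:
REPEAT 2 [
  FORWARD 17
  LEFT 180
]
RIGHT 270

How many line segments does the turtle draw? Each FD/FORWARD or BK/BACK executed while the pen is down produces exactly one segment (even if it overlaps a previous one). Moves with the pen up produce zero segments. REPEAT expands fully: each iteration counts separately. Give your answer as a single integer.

Executing turtle program step by step:
Start: pos=(0,0), heading=0, pen down
REPEAT 2 [
  -- iteration 1/2 --
  FD 17: (0,0) -> (17,0) [heading=0, draw]
  LT 180: heading 0 -> 180
  -- iteration 2/2 --
  FD 17: (17,0) -> (0,0) [heading=180, draw]
  LT 180: heading 180 -> 0
]
RT 270: heading 0 -> 90
Final: pos=(0,0), heading=90, 2 segment(s) drawn
Segments drawn: 2

Answer: 2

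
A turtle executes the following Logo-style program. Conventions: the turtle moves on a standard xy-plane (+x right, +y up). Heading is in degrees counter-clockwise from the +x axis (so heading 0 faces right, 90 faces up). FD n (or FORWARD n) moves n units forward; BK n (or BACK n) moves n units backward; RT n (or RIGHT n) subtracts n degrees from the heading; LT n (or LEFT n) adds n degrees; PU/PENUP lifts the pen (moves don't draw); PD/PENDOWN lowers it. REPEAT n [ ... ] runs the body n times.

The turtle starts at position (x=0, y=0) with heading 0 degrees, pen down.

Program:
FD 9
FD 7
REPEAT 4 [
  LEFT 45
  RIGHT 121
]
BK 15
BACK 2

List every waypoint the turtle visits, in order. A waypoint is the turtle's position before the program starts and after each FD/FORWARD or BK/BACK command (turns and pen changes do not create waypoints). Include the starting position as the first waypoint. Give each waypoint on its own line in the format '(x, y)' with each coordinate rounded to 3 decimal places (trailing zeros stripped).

Executing turtle program step by step:
Start: pos=(0,0), heading=0, pen down
FD 9: (0,0) -> (9,0) [heading=0, draw]
FD 7: (9,0) -> (16,0) [heading=0, draw]
REPEAT 4 [
  -- iteration 1/4 --
  LT 45: heading 0 -> 45
  RT 121: heading 45 -> 284
  -- iteration 2/4 --
  LT 45: heading 284 -> 329
  RT 121: heading 329 -> 208
  -- iteration 3/4 --
  LT 45: heading 208 -> 253
  RT 121: heading 253 -> 132
  -- iteration 4/4 --
  LT 45: heading 132 -> 177
  RT 121: heading 177 -> 56
]
BK 15: (16,0) -> (7.612,-12.436) [heading=56, draw]
BK 2: (7.612,-12.436) -> (6.494,-14.094) [heading=56, draw]
Final: pos=(6.494,-14.094), heading=56, 4 segment(s) drawn
Waypoints (5 total):
(0, 0)
(9, 0)
(16, 0)
(7.612, -12.436)
(6.494, -14.094)

Answer: (0, 0)
(9, 0)
(16, 0)
(7.612, -12.436)
(6.494, -14.094)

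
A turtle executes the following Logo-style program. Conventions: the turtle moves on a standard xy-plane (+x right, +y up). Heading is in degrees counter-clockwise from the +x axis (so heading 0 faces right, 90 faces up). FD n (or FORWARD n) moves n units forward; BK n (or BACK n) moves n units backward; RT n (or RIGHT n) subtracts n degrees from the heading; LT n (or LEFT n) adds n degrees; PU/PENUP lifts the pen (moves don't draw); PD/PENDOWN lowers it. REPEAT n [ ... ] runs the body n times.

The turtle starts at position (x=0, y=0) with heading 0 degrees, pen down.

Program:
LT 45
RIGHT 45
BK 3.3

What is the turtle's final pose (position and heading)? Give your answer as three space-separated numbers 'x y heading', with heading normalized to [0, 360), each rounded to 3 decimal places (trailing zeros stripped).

Executing turtle program step by step:
Start: pos=(0,0), heading=0, pen down
LT 45: heading 0 -> 45
RT 45: heading 45 -> 0
BK 3.3: (0,0) -> (-3.3,0) [heading=0, draw]
Final: pos=(-3.3,0), heading=0, 1 segment(s) drawn

Answer: -3.3 0 0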